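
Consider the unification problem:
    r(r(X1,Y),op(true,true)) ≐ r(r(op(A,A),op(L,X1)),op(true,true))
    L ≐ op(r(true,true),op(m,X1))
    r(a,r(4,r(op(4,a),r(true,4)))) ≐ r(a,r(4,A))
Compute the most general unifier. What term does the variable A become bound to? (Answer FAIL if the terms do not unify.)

Decompose r/2: r(X1,Y) ≐ r(op(A,A),op(L,X1)),  op(true,true) ≐ op(true,true).
Decompose r/2: X1 ≐ op(A,A),  Y ≐ op(L,X1).
Bind X1 := op(A,A); substituting into the 2 remaining equations that mention X1 gives: Y ≐ op(L,op(A,A)),  L ≐ op(r(true,true),op(m,op(A,A))).
Bind Y := op(L,op(A,A)); no other remaining equation mentions Y.
Delete trivial equation op(true,true) ≐ op(true,true).
Bind L := op(r(true,true),op(m,op(A,A))); no other remaining equation mentions L. Substituting into the earlier binding gives Y := op(op(r(true,true),op(m,op(A,A))),op(A,A)).
Decompose r/2: a ≐ a,  r(4,r(op(4,a),r(true,4))) ≐ r(4,A).
Delete trivial equation a ≐ a.
Decompose r/2: 4 ≐ 4,  r(op(4,a),r(true,4)) ≐ A.
Delete trivial equation 4 ≐ 4.
Bind A := r(op(4,a),r(true,4)). Substituting into the earlier bindings gives X1 := op(r(op(4,a),r(true,4)),r(op(4,a),r(true,4))), Y := op(op(r(true,true),op(m,op(r(op(4,a),r(true,4)),r(op(4,a),r(true,4))))),op(r(op(4,a),r(true,4)),r(op(4,a),r(true,4)))), L := op(r(true,true),op(m,op(r(op(4,a),r(true,4)),r(op(4,a),r(true,4))))).
MGU = { X1 := op(r(op(4,a),r(true,4)),r(op(4,a),r(true,4))), Y := op(op(r(true,true),op(m,op(r(op(4,a),r(true,4)),r(op(4,a),r(true,4))))),op(r(op(4,a),r(true,4)),r(op(4,a),r(true,4)))), L := op(r(true,true),op(m,op(r(op(4,a),r(true,4)),r(op(4,a),r(true,4))))), A := r(op(4,a),r(true,4)) }, so A := r(op(4,a),r(true,4)).

r(op(4,a),r(true,4))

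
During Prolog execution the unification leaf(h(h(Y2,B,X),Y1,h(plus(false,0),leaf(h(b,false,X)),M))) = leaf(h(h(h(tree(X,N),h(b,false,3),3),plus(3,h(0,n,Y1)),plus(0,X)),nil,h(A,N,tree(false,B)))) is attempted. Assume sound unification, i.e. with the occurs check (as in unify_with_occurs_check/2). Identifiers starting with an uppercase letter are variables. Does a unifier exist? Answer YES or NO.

Decompose leaf/1: h(h(Y2,B,X),Y1,h(plus(false,0),leaf(h(b,false,X)),M)) = h(h(h(tree(X,N),h(b,false,3),3),plus(3,h(0,n,Y1)),plus(0,X)),nil,h(A,N,tree(false,B))).
Decompose h/3: h(Y2,B,X) = h(h(tree(X,N),h(b,false,3),3),plus(3,h(0,n,Y1)),plus(0,X)),  Y1 = nil,  h(plus(false,0),leaf(h(b,false,X)),M) = h(A,N,tree(false,B)).
Decompose h/3: Y2 = h(tree(X,N),h(b,false,3),3),  B = plus(3,h(0,n,Y1)),  X = plus(0,X).
Bind Y2 := h(tree(X,N),h(b,false,3),3); no other remaining equation mentions Y2.
Bind B := plus(3,h(0,n,Y1)); substituting into the one remaining equation that mentions B gives: h(plus(false,0),leaf(h(b,false,X)),M) = h(A,N,tree(false,plus(3,h(0,n,Y1)))).
Occurs check fails: X occurs in plus(0,X); the equation X = plus(0,X) has no finite solution.

NO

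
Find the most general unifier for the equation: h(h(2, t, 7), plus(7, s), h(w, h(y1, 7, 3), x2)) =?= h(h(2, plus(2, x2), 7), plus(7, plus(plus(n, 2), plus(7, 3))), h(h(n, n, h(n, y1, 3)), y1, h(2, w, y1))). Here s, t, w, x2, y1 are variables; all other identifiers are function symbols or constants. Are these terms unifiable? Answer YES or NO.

Decompose h/3: h(2, t, 7) =?= h(2, plus(2, x2), 7),  plus(7, s) =?= plus(7, plus(plus(n, 2), plus(7, 3))),  h(w, h(y1, 7, 3), x2) =?= h(h(n, n, h(n, y1, 3)), y1, h(2, w, y1)).
Decompose h/3: 2 =?= 2,  t =?= plus(2, x2),  7 =?= 7.
Delete trivial equation 2 =?= 2.
Bind t := plus(2, x2); no other remaining equation mentions t.
Delete trivial equation 7 =?= 7.
Decompose plus/2: 7 =?= 7,  s =?= plus(plus(n, 2), plus(7, 3)).
Delete trivial equation 7 =?= 7.
Bind s := plus(plus(n, 2), plus(7, 3)); no other remaining equation mentions s.
Decompose h/3: w =?= h(n, n, h(n, y1, 3)),  h(y1, 7, 3) =?= y1,  x2 =?= h(2, w, y1).
Bind w := h(n, n, h(n, y1, 3)); substituting into the one remaining equation that mentions w gives: x2 =?= h(2, h(n, n, h(n, y1, 3)), y1).
Occurs check fails: y1 occurs in h(y1, 7, 3); the equation y1 =?= h(y1, 7, 3) has no finite solution.

NO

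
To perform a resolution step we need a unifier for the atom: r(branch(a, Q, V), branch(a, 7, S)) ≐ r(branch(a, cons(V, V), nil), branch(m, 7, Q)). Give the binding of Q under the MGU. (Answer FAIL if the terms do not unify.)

Decompose r/2: branch(a, Q, V) ≐ branch(a, cons(V, V), nil),  branch(a, 7, S) ≐ branch(m, 7, Q).
Decompose branch/3: a ≐ a,  Q ≐ cons(V, V),  V ≐ nil.
Delete trivial equation a ≐ a.
Bind Q := cons(V, V); substituting into the one remaining equation that mentions Q gives: branch(a, 7, S) ≐ branch(m, 7, cons(V, V)).
Bind V := nil; substituting into the remaining equation gives: branch(a, 7, S) ≐ branch(m, 7, cons(nil, nil)). Substituting into the earlier binding gives Q := cons(nil, nil).
Decompose branch/3: a ≐ m,  7 ≐ 7,  S ≐ cons(nil, nil).
Clash: constants a and m differ; no unifier exists.

FAIL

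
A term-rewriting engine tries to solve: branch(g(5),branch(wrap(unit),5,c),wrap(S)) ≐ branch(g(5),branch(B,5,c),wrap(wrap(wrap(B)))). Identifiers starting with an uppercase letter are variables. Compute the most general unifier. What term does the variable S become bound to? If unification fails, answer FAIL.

wrap(wrap(wrap(unit)))

Decompose branch/3: g(5) ≐ g(5),  branch(wrap(unit),5,c) ≐ branch(B,5,c),  wrap(S) ≐ wrap(wrap(wrap(B))).
Delete trivial equation g(5) ≐ g(5).
Decompose branch/3: wrap(unit) ≐ B,  5 ≐ 5,  c ≐ c.
Bind B := wrap(unit); substituting into the one remaining equation that mentions B gives: wrap(S) ≐ wrap(wrap(wrap(wrap(unit)))).
Delete trivial equation 5 ≐ 5.
Delete trivial equation c ≐ c.
Decompose wrap/1: S ≐ wrap(wrap(wrap(unit))).
Bind S := wrap(wrap(wrap(unit))).
MGU = { B -> wrap(unit), S -> wrap(wrap(wrap(unit))) }, so S -> wrap(wrap(wrap(unit))).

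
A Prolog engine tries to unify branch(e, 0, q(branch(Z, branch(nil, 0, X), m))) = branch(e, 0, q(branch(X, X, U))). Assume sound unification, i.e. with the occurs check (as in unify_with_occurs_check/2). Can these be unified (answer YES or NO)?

NO

Decompose branch/3: e = e,  0 = 0,  q(branch(Z, branch(nil, 0, X), m)) = q(branch(X, X, U)).
Delete trivial equation e = e.
Delete trivial equation 0 = 0.
Decompose q/1: branch(Z, branch(nil, 0, X), m) = branch(X, X, U).
Decompose branch/3: Z = X,  branch(nil, 0, X) = X,  m = U.
Bind Z := X; no other remaining equation mentions Z.
Occurs check fails: X occurs in branch(nil, 0, X); the equation X = branch(nil, 0, X) has no finite solution.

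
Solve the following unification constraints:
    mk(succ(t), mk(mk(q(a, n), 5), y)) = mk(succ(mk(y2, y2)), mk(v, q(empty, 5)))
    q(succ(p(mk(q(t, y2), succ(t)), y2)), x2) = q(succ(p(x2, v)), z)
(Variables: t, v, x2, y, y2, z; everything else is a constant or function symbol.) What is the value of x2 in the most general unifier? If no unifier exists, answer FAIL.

mk(q(mk(mk(q(a, n), 5), mk(q(a, n), 5)), mk(q(a, n), 5)), succ(mk(mk(q(a, n), 5), mk(q(a, n), 5))))

Decompose mk/2: succ(t) = succ(mk(y2, y2)),  mk(mk(q(a, n), 5), y) = mk(v, q(empty, 5)).
Decompose succ/1: t = mk(y2, y2).
Bind t := mk(y2, y2); substituting into the one remaining equation that mentions t gives: q(succ(p(mk(q(mk(y2, y2), y2), succ(mk(y2, y2))), y2)), x2) = q(succ(p(x2, v)), z).
Decompose mk/2: mk(q(a, n), 5) = v,  y = q(empty, 5).
Bind v := mk(q(a, n), 5); substituting into the one remaining equation that mentions v gives: q(succ(p(mk(q(mk(y2, y2), y2), succ(mk(y2, y2))), y2)), x2) = q(succ(p(x2, mk(q(a, n), 5))), z).
Bind y := q(empty, 5); no other remaining equation mentions y.
Decompose q/2: succ(p(mk(q(mk(y2, y2), y2), succ(mk(y2, y2))), y2)) = succ(p(x2, mk(q(a, n), 5))),  x2 = z.
Decompose succ/1: p(mk(q(mk(y2, y2), y2), succ(mk(y2, y2))), y2) = p(x2, mk(q(a, n), 5)).
Decompose p/2: mk(q(mk(y2, y2), y2), succ(mk(y2, y2))) = x2,  y2 = mk(q(a, n), 5).
Bind x2 := mk(q(mk(y2, y2), y2), succ(mk(y2, y2))); substituting into the one remaining equation that mentions x2 gives: mk(q(mk(y2, y2), y2), succ(mk(y2, y2))) = z.
Bind y2 := mk(q(a, n), 5); substituting into the remaining equation gives: mk(q(mk(mk(q(a, n), 5), mk(q(a, n), 5)), mk(q(a, n), 5)), succ(mk(mk(q(a, n), 5), mk(q(a, n), 5)))) = z. Substituting into the earlier bindings gives t := mk(mk(q(a, n), 5), mk(q(a, n), 5)), x2 := mk(q(mk(mk(q(a, n), 5), mk(q(a, n), 5)), mk(q(a, n), 5)), succ(mk(mk(q(a, n), 5), mk(q(a, n), 5)))).
Bind z := mk(q(mk(mk(q(a, n), 5), mk(q(a, n), 5)), mk(q(a, n), 5)), succ(mk(mk(q(a, n), 5), mk(q(a, n), 5)))).
MGU = { t ↦ mk(mk(q(a, n), 5), mk(q(a, n), 5)), v ↦ mk(q(a, n), 5), y ↦ q(empty, 5), x2 ↦ mk(q(mk(mk(q(a, n), 5), mk(q(a, n), 5)), mk(q(a, n), 5)), succ(mk(mk(q(a, n), 5), mk(q(a, n), 5)))), y2 ↦ mk(q(a, n), 5), z ↦ mk(q(mk(mk(q(a, n), 5), mk(q(a, n), 5)), mk(q(a, n), 5)), succ(mk(mk(q(a, n), 5), mk(q(a, n), 5)))) }, so x2 ↦ mk(q(mk(mk(q(a, n), 5), mk(q(a, n), 5)), mk(q(a, n), 5)), succ(mk(mk(q(a, n), 5), mk(q(a, n), 5)))).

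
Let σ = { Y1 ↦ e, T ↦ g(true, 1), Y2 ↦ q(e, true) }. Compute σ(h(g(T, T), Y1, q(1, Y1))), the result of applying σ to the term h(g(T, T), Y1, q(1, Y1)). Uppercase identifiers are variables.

h(g(g(true, 1), g(true, 1)), e, q(1, e))

Replace each occurrence of Y1 with e.
Replace each occurrence of T with g(true, 1).
Result: h(g(g(true, 1), g(true, 1)), e, q(1, e)).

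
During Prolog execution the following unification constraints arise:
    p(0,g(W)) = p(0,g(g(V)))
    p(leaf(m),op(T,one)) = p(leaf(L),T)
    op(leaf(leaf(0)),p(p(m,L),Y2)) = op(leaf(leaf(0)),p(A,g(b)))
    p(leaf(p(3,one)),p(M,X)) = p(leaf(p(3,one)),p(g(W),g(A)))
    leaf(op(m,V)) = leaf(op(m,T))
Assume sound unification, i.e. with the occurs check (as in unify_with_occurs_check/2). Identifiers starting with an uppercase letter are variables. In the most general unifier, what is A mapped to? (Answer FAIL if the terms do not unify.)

FAIL

Decompose p/2: 0 = 0,  g(W) = g(g(V)).
Delete trivial equation 0 = 0.
Decompose g/1: W = g(V).
Bind W := g(V); substituting into the one remaining equation that mentions W gives: p(leaf(p(3,one)),p(M,X)) = p(leaf(p(3,one)),p(g(g(V)),g(A))).
Decompose p/2: leaf(m) = leaf(L),  op(T,one) = T.
Decompose leaf/1: m = L.
Bind L := m; substituting into the one remaining equation that mentions L gives: op(leaf(leaf(0)),p(p(m,m),Y2)) = op(leaf(leaf(0)),p(A,g(b))).
Occurs check fails: T occurs in op(T,one); the equation T = op(T,one) has no finite solution.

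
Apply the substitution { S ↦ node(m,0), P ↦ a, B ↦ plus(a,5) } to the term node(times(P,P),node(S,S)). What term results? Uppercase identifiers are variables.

node(times(a,a),node(node(m,0),node(m,0)))

Replace each occurrence of S with node(m,0).
Replace each occurrence of P with a.
Result: node(times(a,a),node(node(m,0),node(m,0))).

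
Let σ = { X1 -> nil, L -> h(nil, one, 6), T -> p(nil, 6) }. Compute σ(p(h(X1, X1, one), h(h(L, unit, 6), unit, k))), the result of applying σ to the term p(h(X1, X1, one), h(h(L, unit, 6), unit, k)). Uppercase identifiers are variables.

Replace each occurrence of X1 with nil.
Replace each occurrence of L with h(nil, one, 6).
Result: p(h(nil, nil, one), h(h(h(nil, one, 6), unit, 6), unit, k)).

p(h(nil, nil, one), h(h(h(nil, one, 6), unit, 6), unit, k))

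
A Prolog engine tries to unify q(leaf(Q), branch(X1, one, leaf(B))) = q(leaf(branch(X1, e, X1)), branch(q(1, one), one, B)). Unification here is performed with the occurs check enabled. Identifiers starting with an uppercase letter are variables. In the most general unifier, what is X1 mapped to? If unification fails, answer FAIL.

FAIL

Decompose q/2: leaf(Q) = leaf(branch(X1, e, X1)),  branch(X1, one, leaf(B)) = branch(q(1, one), one, B).
Decompose leaf/1: Q = branch(X1, e, X1).
Bind Q := branch(X1, e, X1); no other remaining equation mentions Q.
Decompose branch/3: X1 = q(1, one),  one = one,  leaf(B) = B.
Bind X1 := q(1, one); no other remaining equation mentions X1. Substituting into the earlier binding gives Q := branch(q(1, one), e, q(1, one)).
Delete trivial equation one = one.
Occurs check fails: B occurs in leaf(B); the equation B = leaf(B) has no finite solution.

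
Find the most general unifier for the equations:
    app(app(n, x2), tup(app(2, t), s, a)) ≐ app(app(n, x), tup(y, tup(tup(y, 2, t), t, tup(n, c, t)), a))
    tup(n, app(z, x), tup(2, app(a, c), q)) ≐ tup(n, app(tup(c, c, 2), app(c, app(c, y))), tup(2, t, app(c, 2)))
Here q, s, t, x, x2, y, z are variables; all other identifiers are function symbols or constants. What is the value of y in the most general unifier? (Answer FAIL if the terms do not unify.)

Decompose app/2: app(n, x2) ≐ app(n, x),  tup(app(2, t), s, a) ≐ tup(y, tup(tup(y, 2, t), t, tup(n, c, t)), a).
Decompose app/2: n ≐ n,  x2 ≐ x.
Delete trivial equation n ≐ n.
Bind x2 := x; no other remaining equation mentions x2.
Decompose tup/3: app(2, t) ≐ y,  s ≐ tup(tup(y, 2, t), t, tup(n, c, t)),  a ≐ a.
Bind y := app(2, t); substituting into the 2 remaining equations that mention y gives: s ≐ tup(tup(app(2, t), 2, t), t, tup(n, c, t)),  tup(n, app(z, x), tup(2, app(a, c), q)) ≐ tup(n, app(tup(c, c, 2), app(c, app(c, app(2, t)))), tup(2, t, app(c, 2))).
Bind s := tup(tup(app(2, t), 2, t), t, tup(n, c, t)); no other remaining equation mentions s.
Delete trivial equation a ≐ a.
Decompose tup/3: n ≐ n,  app(z, x) ≐ app(tup(c, c, 2), app(c, app(c, app(2, t)))),  tup(2, app(a, c), q) ≐ tup(2, t, app(c, 2)).
Delete trivial equation n ≐ n.
Decompose app/2: z ≐ tup(c, c, 2),  x ≐ app(c, app(c, app(2, t))).
Bind z := tup(c, c, 2); no other remaining equation mentions z.
Bind x := app(c, app(c, app(2, t))); no other remaining equation mentions x. Substituting into the earlier binding gives x2 := app(c, app(c, app(2, t))).
Decompose tup/3: 2 ≐ 2,  app(a, c) ≐ t,  q ≐ app(c, 2).
Delete trivial equation 2 ≐ 2.
Bind t := app(a, c); no other remaining equation mentions t. Substituting into the earlier bindings gives x2 := app(c, app(c, app(2, app(a, c)))), y := app(2, app(a, c)), s := tup(tup(app(2, app(a, c)), 2, app(a, c)), app(a, c), tup(n, c, app(a, c))), x := app(c, app(c, app(2, app(a, c)))).
Bind q := app(c, 2).
MGU = { x2 ↦ app(c, app(c, app(2, app(a, c)))), y ↦ app(2, app(a, c)), s ↦ tup(tup(app(2, app(a, c)), 2, app(a, c)), app(a, c), tup(n, c, app(a, c))), z ↦ tup(c, c, 2), x ↦ app(c, app(c, app(2, app(a, c)))), t ↦ app(a, c), q ↦ app(c, 2) }, so y ↦ app(2, app(a, c)).

app(2, app(a, c))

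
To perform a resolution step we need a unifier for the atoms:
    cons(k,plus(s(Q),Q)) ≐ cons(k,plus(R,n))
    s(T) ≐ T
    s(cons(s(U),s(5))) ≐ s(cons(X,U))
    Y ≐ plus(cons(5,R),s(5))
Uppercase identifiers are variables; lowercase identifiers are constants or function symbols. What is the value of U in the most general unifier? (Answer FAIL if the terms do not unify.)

FAIL

Decompose cons/2: k ≐ k,  plus(s(Q),Q) ≐ plus(R,n).
Delete trivial equation k ≐ k.
Decompose plus/2: s(Q) ≐ R,  Q ≐ n.
Bind R := s(Q); substituting into the one remaining equation that mentions R gives: Y ≐ plus(cons(5,s(Q)),s(5)).
Bind Q := n; substituting into the one remaining equation that mentions Q gives: Y ≐ plus(cons(5,s(n)),s(5)). Substituting into the earlier binding gives R := s(n).
Occurs check fails: T occurs in s(T); the equation T ≐ s(T) has no finite solution.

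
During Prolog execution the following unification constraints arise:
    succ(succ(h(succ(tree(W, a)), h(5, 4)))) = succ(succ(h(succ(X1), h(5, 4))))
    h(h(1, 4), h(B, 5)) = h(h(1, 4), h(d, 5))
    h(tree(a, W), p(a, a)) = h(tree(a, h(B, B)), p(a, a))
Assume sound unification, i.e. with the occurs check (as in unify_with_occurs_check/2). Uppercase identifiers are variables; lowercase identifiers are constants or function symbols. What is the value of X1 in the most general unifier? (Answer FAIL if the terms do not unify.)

tree(h(d, d), a)

Decompose succ/1: succ(h(succ(tree(W, a)), h(5, 4))) = succ(h(succ(X1), h(5, 4))).
Decompose succ/1: h(succ(tree(W, a)), h(5, 4)) = h(succ(X1), h(5, 4)).
Decompose h/2: succ(tree(W, a)) = succ(X1),  h(5, 4) = h(5, 4).
Decompose succ/1: tree(W, a) = X1.
Bind X1 := tree(W, a); no other remaining equation mentions X1.
Delete trivial equation h(5, 4) = h(5, 4).
Decompose h/2: h(1, 4) = h(1, 4),  h(B, 5) = h(d, 5).
Delete trivial equation h(1, 4) = h(1, 4).
Decompose h/2: B = d,  5 = 5.
Bind B := d; substituting into the one remaining equation that mentions B gives: h(tree(a, W), p(a, a)) = h(tree(a, h(d, d)), p(a, a)).
Delete trivial equation 5 = 5.
Decompose h/2: tree(a, W) = tree(a, h(d, d)),  p(a, a) = p(a, a).
Decompose tree/2: a = a,  W = h(d, d).
Delete trivial equation a = a.
Bind W := h(d, d); no other remaining equation mentions W. Substituting into the earlier binding gives X1 := tree(h(d, d), a).
Delete trivial equation p(a, a) = p(a, a).
MGU = { X1 ↦ tree(h(d, d), a), B ↦ d, W ↦ h(d, d) }, so X1 ↦ tree(h(d, d), a).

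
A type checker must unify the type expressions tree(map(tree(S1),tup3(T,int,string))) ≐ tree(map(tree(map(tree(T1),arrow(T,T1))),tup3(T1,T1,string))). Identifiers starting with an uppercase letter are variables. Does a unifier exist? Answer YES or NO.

YES

Decompose tree/1: map(tree(S1),tup3(T,int,string)) ≐ map(tree(map(tree(T1),arrow(T,T1))),tup3(T1,T1,string)).
Decompose map/2: tree(S1) ≐ tree(map(tree(T1),arrow(T,T1))),  tup3(T,int,string) ≐ tup3(T1,T1,string).
Decompose tree/1: S1 ≐ map(tree(T1),arrow(T,T1)).
Bind S1 := map(tree(T1),arrow(T,T1)); no other remaining equation mentions S1.
Decompose tup3/3: T ≐ T1,  int ≐ T1,  string ≐ string.
Bind T := T1; no other remaining equation mentions T. Substituting into the earlier binding gives S1 := map(tree(T1),arrow(T1,T1)).
Bind T1 := int; no other remaining equation mentions T1. Substituting into the earlier bindings gives S1 := map(tree(int),arrow(int,int)), T := int.
Delete trivial equation string ≐ string.
No equations remain and no clash or occurs-check failure arose, so a unifier exists.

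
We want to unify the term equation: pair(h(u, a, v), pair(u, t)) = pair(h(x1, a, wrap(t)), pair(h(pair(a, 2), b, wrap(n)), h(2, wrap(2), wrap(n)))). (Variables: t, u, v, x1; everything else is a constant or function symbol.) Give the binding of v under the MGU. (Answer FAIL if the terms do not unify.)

Decompose pair/2: h(u, a, v) = h(x1, a, wrap(t)),  pair(u, t) = pair(h(pair(a, 2), b, wrap(n)), h(2, wrap(2), wrap(n))).
Decompose h/3: u = x1,  a = a,  v = wrap(t).
Bind u := x1; substituting into the one remaining equation that mentions u gives: pair(x1, t) = pair(h(pair(a, 2), b, wrap(n)), h(2, wrap(2), wrap(n))).
Delete trivial equation a = a.
Bind v := wrap(t); no other remaining equation mentions v.
Decompose pair/2: x1 = h(pair(a, 2), b, wrap(n)),  t = h(2, wrap(2), wrap(n)).
Bind x1 := h(pair(a, 2), b, wrap(n)); no other remaining equation mentions x1. Substituting into the earlier binding gives u := h(pair(a, 2), b, wrap(n)).
Bind t := h(2, wrap(2), wrap(n)). Substituting into the earlier binding gives v := wrap(h(2, wrap(2), wrap(n))).
MGU = { u -> h(pair(a, 2), b, wrap(n)), v -> wrap(h(2, wrap(2), wrap(n))), x1 -> h(pair(a, 2), b, wrap(n)), t -> h(2, wrap(2), wrap(n)) }, so v -> wrap(h(2, wrap(2), wrap(n))).

wrap(h(2, wrap(2), wrap(n)))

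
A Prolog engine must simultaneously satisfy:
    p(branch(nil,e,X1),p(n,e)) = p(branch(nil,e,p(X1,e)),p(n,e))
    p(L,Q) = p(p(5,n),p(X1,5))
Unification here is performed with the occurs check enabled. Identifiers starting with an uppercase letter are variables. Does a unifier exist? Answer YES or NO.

Decompose p/2: branch(nil,e,X1) = branch(nil,e,p(X1,e)),  p(n,e) = p(n,e).
Decompose branch/3: nil = nil,  e = e,  X1 = p(X1,e).
Delete trivial equation nil = nil.
Delete trivial equation e = e.
Occurs check fails: X1 occurs in p(X1,e); the equation X1 = p(X1,e) has no finite solution.

NO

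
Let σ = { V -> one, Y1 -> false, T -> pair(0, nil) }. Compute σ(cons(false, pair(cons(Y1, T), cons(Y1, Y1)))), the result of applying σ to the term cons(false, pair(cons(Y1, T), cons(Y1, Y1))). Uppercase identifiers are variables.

cons(false, pair(cons(false, pair(0, nil)), cons(false, false)))

Replace each occurrence of Y1 with false.
Replace each occurrence of T with pair(0, nil).
Result: cons(false, pair(cons(false, pair(0, nil)), cons(false, false))).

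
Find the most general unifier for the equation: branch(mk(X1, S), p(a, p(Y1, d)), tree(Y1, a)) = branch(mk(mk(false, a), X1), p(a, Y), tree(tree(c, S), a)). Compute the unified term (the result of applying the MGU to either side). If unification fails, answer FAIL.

branch(mk(mk(false, a), mk(false, a)), p(a, p(tree(c, mk(false, a)), d)), tree(tree(c, mk(false, a)), a))

Decompose branch/3: mk(X1, S) = mk(mk(false, a), X1),  p(a, p(Y1, d)) = p(a, Y),  tree(Y1, a) = tree(tree(c, S), a).
Decompose mk/2: X1 = mk(false, a),  S = X1.
Bind X1 := mk(false, a); substituting into the one remaining equation that mentions X1 gives: S = mk(false, a).
Bind S := mk(false, a); substituting into the one remaining equation that mentions S gives: tree(Y1, a) = tree(tree(c, mk(false, a)), a).
Decompose p/2: a = a,  p(Y1, d) = Y.
Delete trivial equation a = a.
Bind Y := p(Y1, d); no other remaining equation mentions Y.
Decompose tree/2: Y1 = tree(c, mk(false, a)),  a = a.
Bind Y1 := tree(c, mk(false, a)); no other remaining equation mentions Y1. Substituting into the earlier binding gives Y := p(tree(c, mk(false, a)), d).
Delete trivial equation a = a.
Applying the MGU to either side gives branch(mk(mk(false, a), mk(false, a)), p(a, p(tree(c, mk(false, a)), d)), tree(tree(c, mk(false, a)), a)).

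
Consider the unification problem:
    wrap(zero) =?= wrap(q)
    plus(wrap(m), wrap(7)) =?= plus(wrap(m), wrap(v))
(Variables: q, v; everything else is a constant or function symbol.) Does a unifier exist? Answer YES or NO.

Decompose wrap/1: zero =?= q.
Bind q := zero; no other remaining equation mentions q.
Decompose plus/2: wrap(m) =?= wrap(m),  wrap(7) =?= wrap(v).
Delete trivial equation wrap(m) =?= wrap(m).
Decompose wrap/1: 7 =?= v.
Bind v := 7.
No equations remain and no clash or occurs-check failure arose, so a unifier exists.

YES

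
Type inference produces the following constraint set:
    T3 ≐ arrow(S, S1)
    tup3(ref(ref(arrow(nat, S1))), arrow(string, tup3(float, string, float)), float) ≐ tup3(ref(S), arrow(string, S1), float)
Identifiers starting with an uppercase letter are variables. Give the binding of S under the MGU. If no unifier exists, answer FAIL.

ref(arrow(nat, tup3(float, string, float)))

Bind T3 := arrow(S, S1); no other remaining equation mentions T3.
Decompose tup3/3: ref(ref(arrow(nat, S1))) ≐ ref(S),  arrow(string, tup3(float, string, float)) ≐ arrow(string, S1),  float ≐ float.
Decompose ref/1: ref(arrow(nat, S1)) ≐ S.
Bind S := ref(arrow(nat, S1)); no other remaining equation mentions S. Substituting into the earlier binding gives T3 := arrow(ref(arrow(nat, S1)), S1).
Decompose arrow/2: string ≐ string,  tup3(float, string, float) ≐ S1.
Delete trivial equation string ≐ string.
Bind S1 := tup3(float, string, float); no other remaining equation mentions S1. Substituting into the earlier bindings gives T3 := arrow(ref(arrow(nat, tup3(float, string, float))), tup3(float, string, float)), S := ref(arrow(nat, tup3(float, string, float))).
Delete trivial equation float ≐ float.
MGU = { T3 := arrow(ref(arrow(nat, tup3(float, string, float))), tup3(float, string, float)), S := ref(arrow(nat, tup3(float, string, float))), S1 := tup3(float, string, float) }, so S := ref(arrow(nat, tup3(float, string, float))).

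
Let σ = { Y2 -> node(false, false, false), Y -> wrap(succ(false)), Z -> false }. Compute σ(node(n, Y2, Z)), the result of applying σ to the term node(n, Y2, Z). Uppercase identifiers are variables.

node(n, node(false, false, false), false)

Replace each occurrence of Y2 with node(false, false, false).
Replace each occurrence of Z with false.
Result: node(n, node(false, false, false), false).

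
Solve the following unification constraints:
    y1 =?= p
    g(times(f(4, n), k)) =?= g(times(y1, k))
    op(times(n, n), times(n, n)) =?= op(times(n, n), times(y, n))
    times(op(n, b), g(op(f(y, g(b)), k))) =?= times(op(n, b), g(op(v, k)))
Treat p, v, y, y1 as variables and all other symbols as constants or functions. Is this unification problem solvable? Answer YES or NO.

YES

Bind y1 := p; substituting into the one remaining equation that mentions y1 gives: g(times(f(4, n), k)) =?= g(times(p, k)).
Decompose g/1: times(f(4, n), k) =?= times(p, k).
Decompose times/2: f(4, n) =?= p,  k =?= k.
Bind p := f(4, n); no other remaining equation mentions p. Substituting into the earlier binding gives y1 := f(4, n).
Delete trivial equation k =?= k.
Decompose op/2: times(n, n) =?= times(n, n),  times(n, n) =?= times(y, n).
Delete trivial equation times(n, n) =?= times(n, n).
Decompose times/2: n =?= y,  n =?= n.
Bind y := n; substituting into the one remaining equation that mentions y gives: times(op(n, b), g(op(f(n, g(b)), k))) =?= times(op(n, b), g(op(v, k))).
Delete trivial equation n =?= n.
Decompose times/2: op(n, b) =?= op(n, b),  g(op(f(n, g(b)), k)) =?= g(op(v, k)).
Delete trivial equation op(n, b) =?= op(n, b).
Decompose g/1: op(f(n, g(b)), k) =?= op(v, k).
Decompose op/2: f(n, g(b)) =?= v,  k =?= k.
Bind v := f(n, g(b)); no other remaining equation mentions v.
Delete trivial equation k =?= k.
No equations remain and no clash or occurs-check failure arose, so a unifier exists.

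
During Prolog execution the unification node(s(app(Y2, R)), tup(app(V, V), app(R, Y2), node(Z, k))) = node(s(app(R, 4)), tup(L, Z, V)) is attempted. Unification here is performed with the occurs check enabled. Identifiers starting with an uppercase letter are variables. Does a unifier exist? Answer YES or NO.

Decompose node/2: s(app(Y2, R)) = s(app(R, 4)),  tup(app(V, V), app(R, Y2), node(Z, k)) = tup(L, Z, V).
Decompose s/1: app(Y2, R) = app(R, 4).
Decompose app/2: Y2 = R,  R = 4.
Bind Y2 := R; substituting into the one remaining equation that mentions Y2 gives: tup(app(V, V), app(R, R), node(Z, k)) = tup(L, Z, V).
Bind R := 4; substituting into the remaining equation gives: tup(app(V, V), app(4, 4), node(Z, k)) = tup(L, Z, V). Substituting into the earlier binding gives Y2 := 4.
Decompose tup/3: app(V, V) = L,  app(4, 4) = Z,  node(Z, k) = V.
Bind L := app(V, V); no other remaining equation mentions L.
Bind Z := app(4, 4); substituting into the remaining equation gives: node(app(4, 4), k) = V.
Bind V := node(app(4, 4), k). Substituting into the earlier binding gives L := app(node(app(4, 4), k), node(app(4, 4), k)).
No equations remain and no clash or occurs-check failure arose, so a unifier exists.

YES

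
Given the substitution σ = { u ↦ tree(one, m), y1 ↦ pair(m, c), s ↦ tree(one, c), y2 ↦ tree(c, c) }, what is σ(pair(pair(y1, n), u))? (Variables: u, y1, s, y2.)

pair(pair(pair(m, c), n), tree(one, m))

Replace each occurrence of u with tree(one, m).
Replace each occurrence of y1 with pair(m, c).
Result: pair(pair(pair(m, c), n), tree(one, m)).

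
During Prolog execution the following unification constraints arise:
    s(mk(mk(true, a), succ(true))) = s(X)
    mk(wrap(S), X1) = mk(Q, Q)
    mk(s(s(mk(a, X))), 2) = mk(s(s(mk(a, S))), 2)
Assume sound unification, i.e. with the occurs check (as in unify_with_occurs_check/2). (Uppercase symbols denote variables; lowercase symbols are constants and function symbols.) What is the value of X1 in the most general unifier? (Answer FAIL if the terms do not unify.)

wrap(mk(mk(true, a), succ(true)))

Decompose s/1: mk(mk(true, a), succ(true)) = X.
Bind X := mk(mk(true, a), succ(true)); substituting into the one remaining equation that mentions X gives: mk(s(s(mk(a, mk(mk(true, a), succ(true))))), 2) = mk(s(s(mk(a, S))), 2).
Decompose mk/2: wrap(S) = Q,  X1 = Q.
Bind Q := wrap(S); substituting into the one remaining equation that mentions Q gives: X1 = wrap(S).
Bind X1 := wrap(S); no other remaining equation mentions X1.
Decompose mk/2: s(s(mk(a, mk(mk(true, a), succ(true))))) = s(s(mk(a, S))),  2 = 2.
Decompose s/1: s(mk(a, mk(mk(true, a), succ(true)))) = s(mk(a, S)).
Decompose s/1: mk(a, mk(mk(true, a), succ(true))) = mk(a, S).
Decompose mk/2: a = a,  mk(mk(true, a), succ(true)) = S.
Delete trivial equation a = a.
Bind S := mk(mk(true, a), succ(true)); no other remaining equation mentions S. Substituting into the earlier bindings gives Q := wrap(mk(mk(true, a), succ(true))), X1 := wrap(mk(mk(true, a), succ(true))).
Delete trivial equation 2 = 2.
MGU = { X ↦ mk(mk(true, a), succ(true)), Q ↦ wrap(mk(mk(true, a), succ(true))), X1 ↦ wrap(mk(mk(true, a), succ(true))), S ↦ mk(mk(true, a), succ(true)) }, so X1 ↦ wrap(mk(mk(true, a), succ(true))).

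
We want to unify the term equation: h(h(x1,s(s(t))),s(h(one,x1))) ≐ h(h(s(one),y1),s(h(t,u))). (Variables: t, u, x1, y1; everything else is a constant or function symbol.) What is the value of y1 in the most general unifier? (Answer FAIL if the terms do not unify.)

Decompose h/2: h(x1,s(s(t))) ≐ h(s(one),y1),  s(h(one,x1)) ≐ s(h(t,u)).
Decompose h/2: x1 ≐ s(one),  s(s(t)) ≐ y1.
Bind x1 := s(one); substituting into the one remaining equation that mentions x1 gives: s(h(one,s(one))) ≐ s(h(t,u)).
Bind y1 := s(s(t)); no other remaining equation mentions y1.
Decompose s/1: h(one,s(one)) ≐ h(t,u).
Decompose h/2: one ≐ t,  s(one) ≐ u.
Bind t := one; no other remaining equation mentions t. Substituting into the earlier binding gives y1 := s(s(one)).
Bind u := s(one).
MGU = { x1 ↦ s(one), y1 ↦ s(s(one)), t ↦ one, u ↦ s(one) }, so y1 ↦ s(s(one)).

s(s(one))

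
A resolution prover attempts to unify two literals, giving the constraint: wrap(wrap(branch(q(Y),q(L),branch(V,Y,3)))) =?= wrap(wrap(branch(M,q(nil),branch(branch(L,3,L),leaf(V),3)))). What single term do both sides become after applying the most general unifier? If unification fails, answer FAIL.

Decompose wrap/1: wrap(branch(q(Y),q(L),branch(V,Y,3))) =?= wrap(branch(M,q(nil),branch(branch(L,3,L),leaf(V),3))).
Decompose wrap/1: branch(q(Y),q(L),branch(V,Y,3)) =?= branch(M,q(nil),branch(branch(L,3,L),leaf(V),3)).
Decompose branch/3: q(Y) =?= M,  q(L) =?= q(nil),  branch(V,Y,3) =?= branch(branch(L,3,L),leaf(V),3).
Bind M := q(Y); no other remaining equation mentions M.
Decompose q/1: L =?= nil.
Bind L := nil; substituting into the remaining equation gives: branch(V,Y,3) =?= branch(branch(nil,3,nil),leaf(V),3).
Decompose branch/3: V =?= branch(nil,3,nil),  Y =?= leaf(V),  3 =?= 3.
Bind V := branch(nil,3,nil); substituting into the one remaining equation that mentions V gives: Y =?= leaf(branch(nil,3,nil)).
Bind Y := leaf(branch(nil,3,nil)); no other remaining equation mentions Y. Substituting into the earlier binding gives M := q(leaf(branch(nil,3,nil))).
Delete trivial equation 3 =?= 3.
Applying the MGU to either side gives wrap(wrap(branch(q(leaf(branch(nil,3,nil))),q(nil),branch(branch(nil,3,nil),leaf(branch(nil,3,nil)),3)))).

wrap(wrap(branch(q(leaf(branch(nil,3,nil))),q(nil),branch(branch(nil,3,nil),leaf(branch(nil,3,nil)),3))))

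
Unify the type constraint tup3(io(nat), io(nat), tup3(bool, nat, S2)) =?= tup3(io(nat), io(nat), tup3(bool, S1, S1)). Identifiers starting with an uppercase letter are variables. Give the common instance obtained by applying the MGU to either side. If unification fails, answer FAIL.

tup3(io(nat), io(nat), tup3(bool, nat, nat))

Decompose tup3/3: io(nat) =?= io(nat),  io(nat) =?= io(nat),  tup3(bool, nat, S2) =?= tup3(bool, S1, S1).
Delete trivial equation io(nat) =?= io(nat).
Delete trivial equation io(nat) =?= io(nat).
Decompose tup3/3: bool =?= bool,  nat =?= S1,  S2 =?= S1.
Delete trivial equation bool =?= bool.
Bind S1 := nat; substituting into the remaining equation gives: S2 =?= nat.
Bind S2 := nat.
Applying the MGU to either side gives tup3(io(nat), io(nat), tup3(bool, nat, nat)).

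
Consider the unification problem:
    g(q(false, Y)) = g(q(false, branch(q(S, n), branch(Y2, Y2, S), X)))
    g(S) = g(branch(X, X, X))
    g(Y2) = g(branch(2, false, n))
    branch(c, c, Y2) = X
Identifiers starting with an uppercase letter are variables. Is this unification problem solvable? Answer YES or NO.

YES

Decompose g/1: q(false, Y) = q(false, branch(q(S, n), branch(Y2, Y2, S), X)).
Decompose q/2: false = false,  Y = branch(q(S, n), branch(Y2, Y2, S), X).
Delete trivial equation false = false.
Bind Y := branch(q(S, n), branch(Y2, Y2, S), X); no other remaining equation mentions Y.
Decompose g/1: S = branch(X, X, X).
Bind S := branch(X, X, X); no other remaining equation mentions S. Substituting into the earlier binding gives Y := branch(q(branch(X, X, X), n), branch(Y2, Y2, branch(X, X, X)), X).
Decompose g/1: Y2 = branch(2, false, n).
Bind Y2 := branch(2, false, n); substituting into the remaining equation gives: branch(c, c, branch(2, false, n)) = X. Substituting into the earlier binding gives Y := branch(q(branch(X, X, X), n), branch(branch(2, false, n), branch(2, false, n), branch(X, X, X)), X).
Bind X := branch(c, c, branch(2, false, n)). Substituting into the earlier bindings gives Y := branch(q(branch(branch(c, c, branch(2, false, n)), branch(c, c, branch(2, false, n)), branch(c, c, branch(2, false, n))), n), branch(branch(2, false, n), branch(2, false, n), branch(branch(c, c, branch(2, false, n)), branch(c, c, branch(2, false, n)), branch(c, c, branch(2, false, n)))), branch(c, c, branch(2, false, n))), S := branch(branch(c, c, branch(2, false, n)), branch(c, c, branch(2, false, n)), branch(c, c, branch(2, false, n))).
No equations remain and no clash or occurs-check failure arose, so a unifier exists.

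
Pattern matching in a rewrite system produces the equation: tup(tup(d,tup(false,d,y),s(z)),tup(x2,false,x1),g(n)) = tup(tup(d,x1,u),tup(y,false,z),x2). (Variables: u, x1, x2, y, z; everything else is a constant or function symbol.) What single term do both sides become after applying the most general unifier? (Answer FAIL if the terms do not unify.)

Decompose tup/3: tup(d,tup(false,d,y),s(z)) = tup(d,x1,u),  tup(x2,false,x1) = tup(y,false,z),  g(n) = x2.
Decompose tup/3: d = d,  tup(false,d,y) = x1,  s(z) = u.
Delete trivial equation d = d.
Bind x1 := tup(false,d,y); substituting into the one remaining equation that mentions x1 gives: tup(x2,false,tup(false,d,y)) = tup(y,false,z).
Bind u := s(z); no other remaining equation mentions u.
Decompose tup/3: x2 = y,  false = false,  tup(false,d,y) = z.
Bind x2 := y; substituting into the one remaining equation that mentions x2 gives: g(n) = y.
Delete trivial equation false = false.
Bind z := tup(false,d,y); no other remaining equation mentions z. Substituting into the earlier binding gives u := s(tup(false,d,y)).
Bind y := g(n). Substituting into the earlier bindings gives x1 := tup(false,d,g(n)), u := s(tup(false,d,g(n))), x2 := g(n), z := tup(false,d,g(n)).
Applying the MGU to either side gives tup(tup(d,tup(false,d,g(n)),s(tup(false,d,g(n)))),tup(g(n),false,tup(false,d,g(n))),g(n)).

tup(tup(d,tup(false,d,g(n)),s(tup(false,d,g(n)))),tup(g(n),false,tup(false,d,g(n))),g(n))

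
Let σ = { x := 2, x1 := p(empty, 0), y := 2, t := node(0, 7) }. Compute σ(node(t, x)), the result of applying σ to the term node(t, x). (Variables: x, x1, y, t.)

node(node(0, 7), 2)

Replace each occurrence of x with 2.
Replace each occurrence of t with node(0, 7).
Result: node(node(0, 7), 2).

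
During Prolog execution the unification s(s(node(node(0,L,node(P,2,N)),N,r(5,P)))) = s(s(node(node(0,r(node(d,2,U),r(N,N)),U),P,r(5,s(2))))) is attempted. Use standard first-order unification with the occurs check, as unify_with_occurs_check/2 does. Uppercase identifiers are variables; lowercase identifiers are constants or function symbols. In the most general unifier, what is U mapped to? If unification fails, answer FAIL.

Decompose s/1: s(node(node(0,L,node(P,2,N)),N,r(5,P))) = s(node(node(0,r(node(d,2,U),r(N,N)),U),P,r(5,s(2)))).
Decompose s/1: node(node(0,L,node(P,2,N)),N,r(5,P)) = node(node(0,r(node(d,2,U),r(N,N)),U),P,r(5,s(2))).
Decompose node/3: node(0,L,node(P,2,N)) = node(0,r(node(d,2,U),r(N,N)),U),  N = P,  r(5,P) = r(5,s(2)).
Decompose node/3: 0 = 0,  L = r(node(d,2,U),r(N,N)),  node(P,2,N) = U.
Delete trivial equation 0 = 0.
Bind L := r(node(d,2,U),r(N,N)); no other remaining equation mentions L.
Bind U := node(P,2,N); no other remaining equation mentions U. Substituting into the earlier binding gives L := r(node(d,2,node(P,2,N)),r(N,N)).
Bind N := P; no other remaining equation mentions N. Substituting into the earlier bindings gives L := r(node(d,2,node(P,2,P)),r(P,P)), U := node(P,2,P).
Decompose r/2: 5 = 5,  P = s(2).
Delete trivial equation 5 = 5.
Bind P := s(2). Substituting into the earlier bindings gives L := r(node(d,2,node(s(2),2,s(2))),r(s(2),s(2))), U := node(s(2),2,s(2)), N := s(2).
MGU = { L ↦ r(node(d,2,node(s(2),2,s(2))),r(s(2),s(2))), U ↦ node(s(2),2,s(2)), N ↦ s(2), P ↦ s(2) }, so U ↦ node(s(2),2,s(2)).

node(s(2),2,s(2))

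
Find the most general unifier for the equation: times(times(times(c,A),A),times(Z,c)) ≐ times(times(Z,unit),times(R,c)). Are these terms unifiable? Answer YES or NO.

YES

Decompose times/2: times(times(c,A),A) ≐ times(Z,unit),  times(Z,c) ≐ times(R,c).
Decompose times/2: times(c,A) ≐ Z,  A ≐ unit.
Bind Z := times(c,A); substituting into the one remaining equation that mentions Z gives: times(times(c,A),c) ≐ times(R,c).
Bind A := unit; substituting into the remaining equation gives: times(times(c,unit),c) ≐ times(R,c). Substituting into the earlier binding gives Z := times(c,unit).
Decompose times/2: times(c,unit) ≐ R,  c ≐ c.
Bind R := times(c,unit); no other remaining equation mentions R.
Delete trivial equation c ≐ c.
No equations remain and no clash or occurs-check failure arose, so a unifier exists.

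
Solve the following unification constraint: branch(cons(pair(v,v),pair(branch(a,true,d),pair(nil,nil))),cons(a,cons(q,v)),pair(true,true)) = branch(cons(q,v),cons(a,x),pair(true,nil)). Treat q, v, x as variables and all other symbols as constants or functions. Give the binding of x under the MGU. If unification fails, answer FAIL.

Decompose branch/3: cons(pair(v,v),pair(branch(a,true,d),pair(nil,nil))) = cons(q,v),  cons(a,cons(q,v)) = cons(a,x),  pair(true,true) = pair(true,nil).
Decompose cons/2: pair(v,v) = q,  pair(branch(a,true,d),pair(nil,nil)) = v.
Bind q := pair(v,v); substituting into the one remaining equation that mentions q gives: cons(a,cons(pair(v,v),v)) = cons(a,x).
Bind v := pair(branch(a,true,d),pair(nil,nil)); substituting into the one remaining equation that mentions v gives: cons(a,cons(pair(pair(branch(a,true,d),pair(nil,nil)),pair(branch(a,true,d),pair(nil,nil))),pair(branch(a,true,d),pair(nil,nil)))) = cons(a,x). Substituting into the earlier binding gives q := pair(pair(branch(a,true,d),pair(nil,nil)),pair(branch(a,true,d),pair(nil,nil))).
Decompose cons/2: a = a,  cons(pair(pair(branch(a,true,d),pair(nil,nil)),pair(branch(a,true,d),pair(nil,nil))),pair(branch(a,true,d),pair(nil,nil))) = x.
Delete trivial equation a = a.
Bind x := cons(pair(pair(branch(a,true,d),pair(nil,nil)),pair(branch(a,true,d),pair(nil,nil))),pair(branch(a,true,d),pair(nil,nil))); no other remaining equation mentions x.
Decompose pair/2: true = true,  true = nil.
Delete trivial equation true = true.
Clash: constants true and nil differ; no unifier exists.

FAIL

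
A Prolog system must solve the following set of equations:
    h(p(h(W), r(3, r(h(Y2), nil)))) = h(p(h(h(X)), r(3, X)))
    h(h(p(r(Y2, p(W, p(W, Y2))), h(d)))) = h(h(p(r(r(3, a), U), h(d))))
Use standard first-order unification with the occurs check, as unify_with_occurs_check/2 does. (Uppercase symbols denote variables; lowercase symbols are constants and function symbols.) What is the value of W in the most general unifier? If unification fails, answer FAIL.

Decompose h/1: p(h(W), r(3, r(h(Y2), nil))) = p(h(h(X)), r(3, X)).
Decompose p/2: h(W) = h(h(X)),  r(3, r(h(Y2), nil)) = r(3, X).
Decompose h/1: W = h(X).
Bind W := h(X); substituting into the one remaining equation that mentions W gives: h(h(p(r(Y2, p(h(X), p(h(X), Y2))), h(d)))) = h(h(p(r(r(3, a), U), h(d)))).
Decompose r/2: 3 = 3,  r(h(Y2), nil) = X.
Delete trivial equation 3 = 3.
Bind X := r(h(Y2), nil); substituting into the remaining equation gives: h(h(p(r(Y2, p(h(r(h(Y2), nil)), p(h(r(h(Y2), nil)), Y2))), h(d)))) = h(h(p(r(r(3, a), U), h(d)))). Substituting into the earlier binding gives W := h(r(h(Y2), nil)).
Decompose h/1: h(p(r(Y2, p(h(r(h(Y2), nil)), p(h(r(h(Y2), nil)), Y2))), h(d))) = h(p(r(r(3, a), U), h(d))).
Decompose h/1: p(r(Y2, p(h(r(h(Y2), nil)), p(h(r(h(Y2), nil)), Y2))), h(d)) = p(r(r(3, a), U), h(d)).
Decompose p/2: r(Y2, p(h(r(h(Y2), nil)), p(h(r(h(Y2), nil)), Y2))) = r(r(3, a), U),  h(d) = h(d).
Decompose r/2: Y2 = r(3, a),  p(h(r(h(Y2), nil)), p(h(r(h(Y2), nil)), Y2)) = U.
Bind Y2 := r(3, a); substituting into the one remaining equation that mentions Y2 gives: p(h(r(h(r(3, a)), nil)), p(h(r(h(r(3, a)), nil)), r(3, a))) = U. Substituting into the earlier bindings gives W := h(r(h(r(3, a)), nil)), X := r(h(r(3, a)), nil).
Bind U := p(h(r(h(r(3, a)), nil)), p(h(r(h(r(3, a)), nil)), r(3, a))); no other remaining equation mentions U.
Delete trivial equation h(d) = h(d).
MGU = { W -> h(r(h(r(3, a)), nil)), X -> r(h(r(3, a)), nil), Y2 -> r(3, a), U -> p(h(r(h(r(3, a)), nil)), p(h(r(h(r(3, a)), nil)), r(3, a))) }, so W -> h(r(h(r(3, a)), nil)).

h(r(h(r(3, a)), nil))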